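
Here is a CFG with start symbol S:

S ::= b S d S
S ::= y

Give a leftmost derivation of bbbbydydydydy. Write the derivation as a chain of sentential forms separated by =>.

S => bSdS => bbSdSdS => bbbSdSdSdS => bbbbSdSdSdSdS => bbbbydSdSdSdS => bbbbydydSdSdS => bbbbydydydSdS => bbbbydydydydS => bbbbydydydydy

S => bSdS   [S ::= b S d S]
bSdS => bbSdSdS   [S ::= b S d S]
bbSdSdS => bbbSdSdSdS   [S ::= b S d S]
bbbSdSdSdS => bbbbSdSdSdSdS   [S ::= b S d S]
bbbbSdSdSdSdS => bbbbydSdSdSdS   [S ::= y]
bbbbydSdSdSdS => bbbbydydSdSdS   [S ::= y]
bbbbydydSdSdS => bbbbydydydSdS   [S ::= y]
bbbbydydydSdS => bbbbydydydydS   [S ::= y]
bbbbydydydydS => bbbbydydydydy   [S ::= y]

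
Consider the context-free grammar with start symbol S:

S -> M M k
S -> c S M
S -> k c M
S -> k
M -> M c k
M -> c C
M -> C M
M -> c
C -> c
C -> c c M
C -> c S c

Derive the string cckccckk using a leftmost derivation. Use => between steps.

S => MMk   [S -> M M k]
MMk => cCMk   [M -> c C]
cCMk => ccScMk   [C -> c S c]
ccScMk => cckcMk   [S -> k]
cckcMk => cckcMckk   [M -> M c k]
cckcMckk => cckccckk   [M -> c]

S => MMk => cCMk => ccScMk => cckcMk => cckcMckk => cckccckk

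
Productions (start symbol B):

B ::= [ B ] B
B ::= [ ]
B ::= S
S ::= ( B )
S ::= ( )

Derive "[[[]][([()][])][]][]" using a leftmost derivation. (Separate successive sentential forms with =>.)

B => [B]B   [B ::= [ B ] B]
[B]B => [[B]B]B   [B ::= [ B ] B]
[[B]B]B => [[[]]B]B   [B ::= [ ]]
[[[]]B]B => [[[]][B]B]B   [B ::= [ B ] B]
[[[]][B]B]B => [[[]][S]B]B   [B ::= S]
[[[]][S]B]B => [[[]][(B)]B]B   [S ::= ( B )]
[[[]][(B)]B]B => [[[]][([B]B)]B]B   [B ::= [ B ] B]
[[[]][([B]B)]B]B => [[[]][([S]B)]B]B   [B ::= S]
[[[]][([S]B)]B]B => [[[]][([()]B)]B]B   [S ::= ( )]
[[[]][([()]B)]B]B => [[[]][([()][])]B]B   [B ::= [ ]]
[[[]][([()][])]B]B => [[[]][([()][])][]]B   [B ::= [ ]]
[[[]][([()][])][]]B => [[[]][([()][])][]][]   [B ::= [ ]]

B => [B]B => [[B]B]B => [[[]]B]B => [[[]][B]B]B => [[[]][S]B]B => [[[]][(B)]B]B => [[[]][([B]B)]B]B => [[[]][([S]B)]B]B => [[[]][([()]B)]B]B => [[[]][([()][])]B]B => [[[]][([()][])][]]B => [[[]][([()][])][]][]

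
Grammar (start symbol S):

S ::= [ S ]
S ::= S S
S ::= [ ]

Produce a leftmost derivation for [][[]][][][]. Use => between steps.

S=>SS=>SSS=>[]SS=>[]SSS=>[]SSSS=>[][S]SSS=>[][[]]SSS=>[][[]][]SS=>[][[]][][]S=>[][[]][][][]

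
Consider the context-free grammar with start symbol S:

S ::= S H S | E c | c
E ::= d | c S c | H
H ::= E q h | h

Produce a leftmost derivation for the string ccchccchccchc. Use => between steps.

S => SHS => EcHS => cSccHS => cSHSccHS => cEcHSccHS => ccSccHSccHS => ccSHSccHSccHS => cccHSccHSccHS => ccchSccHSccHS => ccchcccHSccHS => ccchccchSccHS => ccchccchcccHS => ccchccchccchS => ccchccchccchc

S => SHS   [S ::= S H S]
SHS => EcHS   [S ::= E c]
EcHS => cSccHS   [E ::= c S c]
cSccHS => cSHSccHS   [S ::= S H S]
cSHSccHS => cEcHSccHS   [S ::= E c]
cEcHSccHS => ccSccHSccHS   [E ::= c S c]
ccSccHSccHS => ccSHSccHSccHS   [S ::= S H S]
ccSHSccHSccHS => cccHSccHSccHS   [S ::= c]
cccHSccHSccHS => ccchSccHSccHS   [H ::= h]
ccchSccHSccHS => ccchcccHSccHS   [S ::= c]
ccchcccHSccHS => ccchccchSccHS   [H ::= h]
ccchccchSccHS => ccchccchcccHS   [S ::= c]
ccchccchcccHS => ccchccchccchS   [H ::= h]
ccchccchccchS => ccchccchccchc   [S ::= c]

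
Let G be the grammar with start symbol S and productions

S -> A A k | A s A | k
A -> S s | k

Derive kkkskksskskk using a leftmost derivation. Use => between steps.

S => AAk   [S -> A A k]
AAk => SsAk   [A -> S s]
SsAk => AsAsAk   [S -> A s A]
AsAsAk => SssAsAk   [A -> S s]
SssAsAk => AAkssAsAk   [S -> A A k]
AAkssAsAk => SsAkssAsAk   [A -> S s]
SsAkssAsAk => AAksAkssAsAk   [S -> A A k]
AAksAkssAsAk => kAksAkssAsAk   [A -> k]
kAksAkssAsAk => kkksAkssAsAk   [A -> k]
kkksAkssAsAk => kkkskkssAsAk   [A -> k]
kkkskkssAsAk => kkkskkssksAk   [A -> k]
kkkskkssksAk => kkkskksskskk   [A -> k]

S => AAk => SsAk => AsAsAk => SssAsAk => AAkssAsAk => SsAkssAsAk => AAksAkssAsAk => kAksAkssAsAk => kkksAkssAsAk => kkkskkssAsAk => kkkskkssksAk => kkkskksskskk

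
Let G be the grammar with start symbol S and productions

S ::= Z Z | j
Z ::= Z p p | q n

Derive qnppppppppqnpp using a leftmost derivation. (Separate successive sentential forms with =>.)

S => ZZ => ZppZ => ZppppZ => ZppppppZ => ZppppppppZ => qnppppppppZ => qnppppppppZpp => qnppppppppqnpp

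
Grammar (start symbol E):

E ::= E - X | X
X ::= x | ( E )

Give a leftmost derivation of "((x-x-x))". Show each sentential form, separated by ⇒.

E⇒X⇒(E)⇒(X)⇒((E))⇒((E-X))⇒((E-X-X))⇒((X-X-X))⇒((x-X-X))⇒((x-x-X))⇒((x-x-x))

E ⇒ X   [E ::= X]
X ⇒ (E)   [X ::= ( E )]
(E) ⇒ (X)   [E ::= X]
(X) ⇒ ((E))   [X ::= ( E )]
((E)) ⇒ ((E-X))   [E ::= E - X]
((E-X)) ⇒ ((E-X-X))   [E ::= E - X]
((E-X-X)) ⇒ ((X-X-X))   [E ::= X]
((X-X-X)) ⇒ ((x-X-X))   [X ::= x]
((x-X-X)) ⇒ ((x-x-X))   [X ::= x]
((x-x-X)) ⇒ ((x-x-x))   [X ::= x]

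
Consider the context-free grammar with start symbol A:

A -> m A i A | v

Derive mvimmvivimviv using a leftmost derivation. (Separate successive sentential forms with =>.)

A => mAiA   [A -> m A i A]
mAiA => mviA   [A -> v]
mviA => mvimAiA   [A -> m A i A]
mvimAiA => mvimmAiAiA   [A -> m A i A]
mvimmAiAiA => mvimmviAiA   [A -> v]
mvimmviAiA => mvimmviviA   [A -> v]
mvimmviviA => mvimmvivimAiA   [A -> m A i A]
mvimmvivimAiA => mvimmvivimviA   [A -> v]
mvimmvivimviA => mvimmvivimviv   [A -> v]

A => mAiA => mviA => mvimAiA => mvimmAiAiA => mvimmviAiA => mvimmviviA => mvimmvivimAiA => mvimmvivimviA => mvimmvivimviv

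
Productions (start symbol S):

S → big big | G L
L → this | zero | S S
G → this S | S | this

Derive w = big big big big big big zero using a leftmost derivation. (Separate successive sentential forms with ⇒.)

S ⇒ G L ⇒ S L ⇒ G L L ⇒ S L L ⇒ big big L L ⇒ big big S S L ⇒ big big big big S L ⇒ big big big big big big L ⇒ big big big big big big zero

S ⇒ G L   [S → G L]
G L ⇒ S L   [G → S]
S L ⇒ G L L   [S → G L]
G L L ⇒ S L L   [G → S]
S L L ⇒ big big L L   [S → big big]
big big L L ⇒ big big S S L   [L → S S]
big big S S L ⇒ big big big big S L   [S → big big]
big big big big S L ⇒ big big big big big big L   [S → big big]
big big big big big big L ⇒ big big big big big big zero   [L → zero]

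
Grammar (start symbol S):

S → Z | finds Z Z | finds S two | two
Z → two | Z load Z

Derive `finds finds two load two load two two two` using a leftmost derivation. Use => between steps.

S => finds S two => finds finds Z Z two => finds finds Z load Z Z two => finds finds Z load Z load Z Z two => finds finds two load Z load Z Z two => finds finds two load two load Z Z two => finds finds two load two load two Z two => finds finds two load two load two two two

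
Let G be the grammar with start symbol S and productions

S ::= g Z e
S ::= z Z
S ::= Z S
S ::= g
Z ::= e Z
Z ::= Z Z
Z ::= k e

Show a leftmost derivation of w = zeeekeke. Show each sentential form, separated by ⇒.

S⇒zZ⇒zeZ⇒zeeZ⇒zeeZZ⇒zeeeZZ⇒zeeekeZ⇒zeeekeke

S ⇒ zZ   [S ::= z Z]
zZ ⇒ zeZ   [Z ::= e Z]
zeZ ⇒ zeeZ   [Z ::= e Z]
zeeZ ⇒ zeeZZ   [Z ::= Z Z]
zeeZZ ⇒ zeeeZZ   [Z ::= e Z]
zeeeZZ ⇒ zeeekeZ   [Z ::= k e]
zeeekeZ ⇒ zeeekeke   [Z ::= k e]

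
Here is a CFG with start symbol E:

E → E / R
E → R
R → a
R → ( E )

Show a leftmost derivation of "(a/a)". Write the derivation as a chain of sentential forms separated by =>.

E => R   [E → R]
R => (E)   [R → ( E )]
(E) => (E/R)   [E → E / R]
(E/R) => (R/R)   [E → R]
(R/R) => (a/R)   [R → a]
(a/R) => (a/a)   [R → a]

E=>R=>(E)=>(E/R)=>(R/R)=>(a/R)=>(a/a)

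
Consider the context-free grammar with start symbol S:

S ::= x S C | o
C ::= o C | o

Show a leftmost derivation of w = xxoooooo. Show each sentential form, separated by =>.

S => xSC   [S ::= x S C]
xSC => xxSCC   [S ::= x S C]
xxSCC => xxoCC   [S ::= o]
xxoCC => xxooCC   [C ::= o C]
xxooCC => xxoooCC   [C ::= o C]
xxoooCC => xxooooC   [C ::= o]
xxooooC => xxoooooC   [C ::= o C]
xxoooooC => xxoooooo   [C ::= o]

S => xSC => xxSCC => xxoCC => xxooCC => xxoooCC => xxooooC => xxoooooC => xxoooooo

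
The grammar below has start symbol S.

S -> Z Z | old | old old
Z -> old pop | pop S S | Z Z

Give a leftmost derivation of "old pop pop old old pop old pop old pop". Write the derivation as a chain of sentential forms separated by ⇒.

S ⇒ Z Z   [S -> Z Z]
Z Z ⇒ old pop Z   [Z -> old pop]
old pop Z ⇒ old pop pop S S   [Z -> pop S S]
old pop pop S S ⇒ old pop pop old S   [S -> old]
old pop pop old S ⇒ old pop pop old Z Z   [S -> Z Z]
old pop pop old Z Z ⇒ old pop pop old old pop Z   [Z -> old pop]
old pop pop old old pop Z ⇒ old pop pop old old pop Z Z   [Z -> Z Z]
old pop pop old old pop Z Z ⇒ old pop pop old old pop old pop Z   [Z -> old pop]
old pop pop old old pop old pop Z ⇒ old pop pop old old pop old pop old pop   [Z -> old pop]

S ⇒ Z Z ⇒ old pop Z ⇒ old pop pop S S ⇒ old pop pop old S ⇒ old pop pop old Z Z ⇒ old pop pop old old pop Z ⇒ old pop pop old old pop Z Z ⇒ old pop pop old old pop old pop Z ⇒ old pop pop old old pop old pop old pop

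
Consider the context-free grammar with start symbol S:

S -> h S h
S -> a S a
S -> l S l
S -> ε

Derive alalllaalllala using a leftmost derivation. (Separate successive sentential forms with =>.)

S => aSa   [S -> a S a]
aSa => alSla   [S -> l S l]
alSla => alaSala   [S -> a S a]
alaSala => alalSlala   [S -> l S l]
alalSlala => alallSllala   [S -> l S l]
alallSllala => alalllSlllala   [S -> l S l]
alalllSlllala => alalllaSalllala   [S -> a S a]
alalllaSalllala => alalllaalllala   [S -> ε]

S=>aSa=>alSla=>alaSala=>alalSlala=>alallSllala=>alalllSlllala=>alalllaSalllala=>alalllaalllala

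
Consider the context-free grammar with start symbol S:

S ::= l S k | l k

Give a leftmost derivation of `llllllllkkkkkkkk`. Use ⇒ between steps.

S ⇒ lSk ⇒ llSkk ⇒ lllSkkk ⇒ llllSkkkk ⇒ lllllSkkkkk ⇒ llllllSkkkkkk ⇒ lllllllSkkkkkkk ⇒ llllllllkkkkkkkk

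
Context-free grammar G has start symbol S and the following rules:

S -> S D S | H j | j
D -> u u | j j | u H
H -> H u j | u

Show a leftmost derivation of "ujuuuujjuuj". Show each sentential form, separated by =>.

S => SDS   [S -> S D S]
SDS => HjDS   [S -> H j]
HjDS => ujDS   [H -> u]
ujDS => ujuuS   [D -> u u]
ujuuS => ujuuSDS   [S -> S D S]
ujuuSDS => ujuuHjDS   [S -> H j]
ujuuHjDS => ujuuHujjDS   [H -> H u j]
ujuuHujjDS => ujuuuujjDS   [H -> u]
ujuuuujjDS => ujuuuujjuuS   [D -> u u]
ujuuuujjuuS => ujuuuujjuuj   [S -> j]

S=>SDS=>HjDS=>ujDS=>ujuuS=>ujuuSDS=>ujuuHjDS=>ujuuHujjDS=>ujuuuujjDS=>ujuuuujjuuS=>ujuuuujjuuj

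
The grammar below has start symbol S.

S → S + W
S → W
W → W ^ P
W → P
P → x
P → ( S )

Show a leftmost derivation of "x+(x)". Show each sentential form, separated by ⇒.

S ⇒ S+W ⇒ W+W ⇒ P+W ⇒ x+W ⇒ x+P ⇒ x+(S) ⇒ x+(W) ⇒ x+(P) ⇒ x+(x)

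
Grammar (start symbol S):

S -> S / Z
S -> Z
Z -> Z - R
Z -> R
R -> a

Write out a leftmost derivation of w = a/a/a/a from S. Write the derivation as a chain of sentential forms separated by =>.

S => S/Z => S/Z/Z => S/Z/Z/Z => Z/Z/Z/Z => R/Z/Z/Z => a/Z/Z/Z => a/R/Z/Z => a/a/Z/Z => a/a/R/Z => a/a/a/Z => a/a/a/R => a/a/a/a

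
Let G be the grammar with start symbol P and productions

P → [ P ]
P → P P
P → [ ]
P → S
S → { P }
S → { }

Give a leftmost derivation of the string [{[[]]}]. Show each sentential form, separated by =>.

P => [P] => [S] => [{P}] => [{[P]}] => [{[[]]}]

P => [P]   [P → [ P ]]
[P] => [S]   [P → S]
[S] => [{P}]   [S → { P }]
[{P}] => [{[P]}]   [P → [ P ]]
[{[P]}] => [{[[]]}]   [P → [ ]]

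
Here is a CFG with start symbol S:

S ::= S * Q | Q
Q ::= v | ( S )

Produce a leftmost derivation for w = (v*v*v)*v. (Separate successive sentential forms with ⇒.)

S⇒S*Q⇒Q*Q⇒(S)*Q⇒(S*Q)*Q⇒(S*Q*Q)*Q⇒(Q*Q*Q)*Q⇒(v*Q*Q)*Q⇒(v*v*Q)*Q⇒(v*v*v)*Q⇒(v*v*v)*v

S ⇒ S*Q   [S ::= S * Q]
S*Q ⇒ Q*Q   [S ::= Q]
Q*Q ⇒ (S)*Q   [Q ::= ( S )]
(S)*Q ⇒ (S*Q)*Q   [S ::= S * Q]
(S*Q)*Q ⇒ (S*Q*Q)*Q   [S ::= S * Q]
(S*Q*Q)*Q ⇒ (Q*Q*Q)*Q   [S ::= Q]
(Q*Q*Q)*Q ⇒ (v*Q*Q)*Q   [Q ::= v]
(v*Q*Q)*Q ⇒ (v*v*Q)*Q   [Q ::= v]
(v*v*Q)*Q ⇒ (v*v*v)*Q   [Q ::= v]
(v*v*v)*Q ⇒ (v*v*v)*v   [Q ::= v]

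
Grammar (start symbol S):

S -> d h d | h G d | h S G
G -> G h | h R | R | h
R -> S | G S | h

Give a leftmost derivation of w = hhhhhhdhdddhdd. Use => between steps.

S=>hGd=>hRd=>hGSd=>hhRSd=>hhSSd=>hhhGdSd=>hhhhRdSd=>hhhhGSdSd=>hhhhGhSdSd=>hhhhhhSdSd=>hhhhhhdhddSd=>hhhhhhdhdddhdd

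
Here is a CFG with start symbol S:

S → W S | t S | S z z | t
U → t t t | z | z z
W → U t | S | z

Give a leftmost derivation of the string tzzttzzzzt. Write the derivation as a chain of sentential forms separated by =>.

S => WS => SS => SzzS => WSzzS => SSzzS => tSzzS => tSzzzzS => tWSzzzzS => tUtSzzzzS => tzztSzzzzS => tzzttzzzzS => tzzttzzzzt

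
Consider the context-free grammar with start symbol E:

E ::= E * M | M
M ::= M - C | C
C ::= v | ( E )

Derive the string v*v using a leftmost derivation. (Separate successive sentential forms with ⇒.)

E ⇒ E*M   [E ::= E * M]
E*M ⇒ M*M   [E ::= M]
M*M ⇒ C*M   [M ::= C]
C*M ⇒ v*M   [C ::= v]
v*M ⇒ v*C   [M ::= C]
v*C ⇒ v*v   [C ::= v]

E⇒E*M⇒M*M⇒C*M⇒v*M⇒v*C⇒v*v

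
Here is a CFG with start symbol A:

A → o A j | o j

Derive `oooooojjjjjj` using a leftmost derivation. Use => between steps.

A => oAj => ooAjj => oooAjjj => ooooAjjjj => oooooAjjjjj => oooooojjjjjj

A => oAj   [A → o A j]
oAj => ooAjj   [A → o A j]
ooAjj => oooAjjj   [A → o A j]
oooAjjj => ooooAjjjj   [A → o A j]
ooooAjjjj => oooooAjjjjj   [A → o A j]
oooooAjjjjj => oooooojjjjjj   [A → o j]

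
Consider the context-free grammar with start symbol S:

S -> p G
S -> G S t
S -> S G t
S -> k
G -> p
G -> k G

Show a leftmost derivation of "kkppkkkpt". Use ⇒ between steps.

S ⇒ GSt ⇒ kGSt ⇒ kkGSt ⇒ kkpSt ⇒ kkppGt ⇒ kkppkGt ⇒ kkppkkGt ⇒ kkppkkkGt ⇒ kkppkkkpt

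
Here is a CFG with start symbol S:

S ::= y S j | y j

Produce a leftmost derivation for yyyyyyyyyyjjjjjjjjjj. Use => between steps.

S=>ySj=>yySjj=>yyySjjj=>yyyySjjjj=>yyyyySjjjjj=>yyyyyySjjjjjj=>yyyyyyySjjjjjjj=>yyyyyyyySjjjjjjjj=>yyyyyyyyySjjjjjjjjj=>yyyyyyyyyyjjjjjjjjjj

S => ySj   [S ::= y S j]
ySj => yySjj   [S ::= y S j]
yySjj => yyySjjj   [S ::= y S j]
yyySjjj => yyyySjjjj   [S ::= y S j]
yyyySjjjj => yyyyySjjjjj   [S ::= y S j]
yyyyySjjjjj => yyyyyySjjjjjj   [S ::= y S j]
yyyyyySjjjjjj => yyyyyyySjjjjjjj   [S ::= y S j]
yyyyyyySjjjjjjj => yyyyyyyySjjjjjjjj   [S ::= y S j]
yyyyyyyySjjjjjjjj => yyyyyyyyySjjjjjjjjj   [S ::= y S j]
yyyyyyyyySjjjjjjjjj => yyyyyyyyyyjjjjjjjjjj   [S ::= y j]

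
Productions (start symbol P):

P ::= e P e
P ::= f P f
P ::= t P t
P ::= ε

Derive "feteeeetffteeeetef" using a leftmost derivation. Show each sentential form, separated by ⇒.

P⇒fPf⇒fePef⇒fetPtef⇒fetePetef⇒feteePeetef⇒feteeePeeetef⇒feteeeePeeeetef⇒feteeeetPteeeetef⇒feteeeetfPfteeeetef⇒feteeeetffteeeetef

P ⇒ fPf   [P ::= f P f]
fPf ⇒ fePef   [P ::= e P e]
fePef ⇒ fetPtef   [P ::= t P t]
fetPtef ⇒ fetePetef   [P ::= e P e]
fetePetef ⇒ feteePeetef   [P ::= e P e]
feteePeetef ⇒ feteeePeeetef   [P ::= e P e]
feteeePeeetef ⇒ feteeeePeeeetef   [P ::= e P e]
feteeeePeeeetef ⇒ feteeeetPteeeetef   [P ::= t P t]
feteeeetPteeeetef ⇒ feteeeetfPfteeeetef   [P ::= f P f]
feteeeetfPfteeeetef ⇒ feteeeetffteeeetef   [P ::= ε]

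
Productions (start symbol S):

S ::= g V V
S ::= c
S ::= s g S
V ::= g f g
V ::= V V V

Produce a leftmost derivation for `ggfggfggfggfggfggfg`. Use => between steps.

S => gVV   [S ::= g V V]
gVV => gVVVV   [V ::= V V V]
gVVVV => gVVVVVV   [V ::= V V V]
gVVVVVV => ggfgVVVVV   [V ::= g f g]
ggfgVVVVV => ggfggfgVVVV   [V ::= g f g]
ggfggfgVVVV => ggfggfggfgVVV   [V ::= g f g]
ggfggfggfgVVV => ggfggfggfggfgVV   [V ::= g f g]
ggfggfggfggfgVV => ggfggfggfggfggfgV   [V ::= g f g]
ggfggfggfggfggfgV => ggfggfggfggfggfggfg   [V ::= g f g]

S=>gVV=>gVVVV=>gVVVVVV=>ggfgVVVVV=>ggfggfgVVVV=>ggfggfggfgVVV=>ggfggfggfggfgVV=>ggfggfggfggfggfgV=>ggfggfggfggfggfggfg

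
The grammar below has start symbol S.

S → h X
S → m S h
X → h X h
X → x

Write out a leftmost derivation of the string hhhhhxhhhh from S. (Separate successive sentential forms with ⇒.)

S ⇒ hX ⇒ hhXh ⇒ hhhXhh ⇒ hhhhXhhh ⇒ hhhhhXhhhh ⇒ hhhhhxhhhh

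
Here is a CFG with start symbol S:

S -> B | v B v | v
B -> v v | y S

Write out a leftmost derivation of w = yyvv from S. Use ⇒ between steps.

S ⇒ B   [S -> B]
B ⇒ yS   [B -> y S]
yS ⇒ yB   [S -> B]
yB ⇒ yyS   [B -> y S]
yyS ⇒ yyB   [S -> B]
yyB ⇒ yyvv   [B -> v v]

S ⇒ B ⇒ yS ⇒ yB ⇒ yyS ⇒ yyB ⇒ yyvv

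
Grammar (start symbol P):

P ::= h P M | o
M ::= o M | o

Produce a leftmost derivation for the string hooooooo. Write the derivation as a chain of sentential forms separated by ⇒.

P ⇒ hPM ⇒ hoM ⇒ hooM ⇒ hoooM ⇒ hooooM ⇒ hoooooM ⇒ hooooooM ⇒ hooooooo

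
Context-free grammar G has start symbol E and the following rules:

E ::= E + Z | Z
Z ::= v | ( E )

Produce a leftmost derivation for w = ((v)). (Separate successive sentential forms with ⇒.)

E ⇒ Z   [E ::= Z]
Z ⇒ (E)   [Z ::= ( E )]
(E) ⇒ (Z)   [E ::= Z]
(Z) ⇒ ((E))   [Z ::= ( E )]
((E)) ⇒ ((Z))   [E ::= Z]
((Z)) ⇒ ((v))   [Z ::= v]

E ⇒ Z ⇒ (E) ⇒ (Z) ⇒ ((E)) ⇒ ((Z)) ⇒ ((v))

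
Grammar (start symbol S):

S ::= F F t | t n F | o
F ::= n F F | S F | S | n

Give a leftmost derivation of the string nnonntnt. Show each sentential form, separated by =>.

S => FFt => nFt => nnFFt => nnSFt => nnFFtFt => nnSFFtFt => nnoFFtFt => nnonFtFt => nnonntFt => nnonntnt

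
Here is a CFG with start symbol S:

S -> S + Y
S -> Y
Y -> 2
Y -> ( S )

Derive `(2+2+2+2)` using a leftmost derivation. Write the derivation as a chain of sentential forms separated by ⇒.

S ⇒ Y ⇒ (S) ⇒ (S+Y) ⇒ (S+Y+Y) ⇒ (S+Y+Y+Y) ⇒ (Y+Y+Y+Y) ⇒ (2+Y+Y+Y) ⇒ (2+2+Y+Y) ⇒ (2+2+2+Y) ⇒ (2+2+2+2)

S ⇒ Y   [S -> Y]
Y ⇒ (S)   [Y -> ( S )]
(S) ⇒ (S+Y)   [S -> S + Y]
(S+Y) ⇒ (S+Y+Y)   [S -> S + Y]
(S+Y+Y) ⇒ (S+Y+Y+Y)   [S -> S + Y]
(S+Y+Y+Y) ⇒ (Y+Y+Y+Y)   [S -> Y]
(Y+Y+Y+Y) ⇒ (2+Y+Y+Y)   [Y -> 2]
(2+Y+Y+Y) ⇒ (2+2+Y+Y)   [Y -> 2]
(2+2+Y+Y) ⇒ (2+2+2+Y)   [Y -> 2]
(2+2+2+Y) ⇒ (2+2+2+2)   [Y -> 2]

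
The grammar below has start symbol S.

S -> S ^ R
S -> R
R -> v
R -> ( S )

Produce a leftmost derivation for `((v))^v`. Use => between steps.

S => S^R => R^R => (S)^R => (R)^R => ((S))^R => ((R))^R => ((v))^R => ((v))^v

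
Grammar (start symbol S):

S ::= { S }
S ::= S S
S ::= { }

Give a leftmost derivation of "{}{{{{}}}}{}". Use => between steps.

S => SS => {}S => {}SS => {}{S}S => {}{{S}}S => {}{{{S}}}S => {}{{{{}}}}S => {}{{{{}}}}{}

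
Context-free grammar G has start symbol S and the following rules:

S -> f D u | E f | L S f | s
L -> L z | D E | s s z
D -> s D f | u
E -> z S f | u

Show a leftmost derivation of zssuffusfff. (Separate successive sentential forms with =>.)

S => Ef   [S -> E f]
Ef => zSff   [E -> z S f]
zSff => zLSfff   [S -> L S f]
zLSfff => zDESfff   [L -> D E]
zDESfff => zsDfESfff   [D -> s D f]
zsDfESfff => zssDffESfff   [D -> s D f]
zssDffESfff => zssuffESfff   [D -> u]
zssuffESfff => zssuffuSfff   [E -> u]
zssuffuSfff => zssuffusfff   [S -> s]

S => Ef => zSff => zLSfff => zDESfff => zsDfESfff => zssDffESfff => zssuffESfff => zssuffuSfff => zssuffusfff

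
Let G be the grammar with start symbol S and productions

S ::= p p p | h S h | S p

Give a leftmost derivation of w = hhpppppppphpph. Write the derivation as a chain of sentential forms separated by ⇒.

S ⇒ hSh ⇒ hSph ⇒ hSpph ⇒ hhShpph ⇒ hhSphpph ⇒ hhSpphpph ⇒ hhSppphpph ⇒ hhSpppphpph ⇒ hhSppppphpph ⇒ hhpppppppphpph

S ⇒ hSh   [S ::= h S h]
hSh ⇒ hSph   [S ::= S p]
hSph ⇒ hSpph   [S ::= S p]
hSpph ⇒ hhShpph   [S ::= h S h]
hhShpph ⇒ hhSphpph   [S ::= S p]
hhSphpph ⇒ hhSpphpph   [S ::= S p]
hhSpphpph ⇒ hhSppphpph   [S ::= S p]
hhSppphpph ⇒ hhSpppphpph   [S ::= S p]
hhSpppphpph ⇒ hhSppppphpph   [S ::= S p]
hhSppppphpph ⇒ hhpppppppphpph   [S ::= p p p]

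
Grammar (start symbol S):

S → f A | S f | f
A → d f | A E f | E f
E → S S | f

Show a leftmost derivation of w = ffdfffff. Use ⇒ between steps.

S⇒fA⇒fEf⇒fSSf⇒ffASf⇒ffdfSf⇒ffdffAf⇒ffdffEff⇒ffdfffff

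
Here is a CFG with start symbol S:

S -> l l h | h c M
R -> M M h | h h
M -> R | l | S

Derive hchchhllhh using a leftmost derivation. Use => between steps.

S => hcM => hcS => hchcM => hchcR => hchcMMh => hchcRMh => hchchhMh => hchchhSh => hchchhllhh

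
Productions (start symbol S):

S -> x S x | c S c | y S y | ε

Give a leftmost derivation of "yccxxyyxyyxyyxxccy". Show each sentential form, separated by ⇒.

S ⇒ ySy   [S -> y S y]
ySy ⇒ ycScy   [S -> c S c]
ycScy ⇒ yccSccy   [S -> c S c]
yccSccy ⇒ yccxSxccy   [S -> x S x]
yccxSxccy ⇒ yccxxSxxccy   [S -> x S x]
yccxxSxxccy ⇒ yccxxySyxxccy   [S -> y S y]
yccxxySyxxccy ⇒ yccxxyySyyxxccy   [S -> y S y]
yccxxyySyyxxccy ⇒ yccxxyyxSxyyxxccy   [S -> x S x]
yccxxyyxSxyyxxccy ⇒ yccxxyyxySyxyyxxccy   [S -> y S y]
yccxxyyxySyxyyxxccy ⇒ yccxxyyxyyxyyxxccy   [S -> ε]

S ⇒ ySy ⇒ ycScy ⇒ yccSccy ⇒ yccxSxccy ⇒ yccxxSxxccy ⇒ yccxxySyxxccy ⇒ yccxxyySyyxxccy ⇒ yccxxyyxSxyyxxccy ⇒ yccxxyyxySyxyyxxccy ⇒ yccxxyyxyyxyyxxccy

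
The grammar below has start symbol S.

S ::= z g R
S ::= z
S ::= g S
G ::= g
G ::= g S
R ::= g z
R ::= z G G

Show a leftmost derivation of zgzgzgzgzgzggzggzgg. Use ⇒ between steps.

S ⇒ zgR ⇒ zgzGG ⇒ zgzgSG ⇒ zgzgzgRG ⇒ zgzgzgzGGG ⇒ zgzgzgzgSGG ⇒ zgzgzgzgzgRGG ⇒ zgzgzgzgzgzGGGG ⇒ zgzgzgzgzgzgGGG ⇒ zgzgzgzgzgzggSGG ⇒ zgzgzgzgzgzggzgRGG ⇒ zgzgzgzgzgzggzggzGG ⇒ zgzgzgzgzgzggzggzgG ⇒ zgzgzgzgzgzggzggzgg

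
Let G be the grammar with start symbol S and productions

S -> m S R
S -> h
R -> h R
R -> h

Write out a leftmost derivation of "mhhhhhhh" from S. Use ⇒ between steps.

S ⇒ mSR ⇒ mhR ⇒ mhhR ⇒ mhhhR ⇒ mhhhhR ⇒ mhhhhhR ⇒ mhhhhhhR ⇒ mhhhhhhh

S ⇒ mSR   [S -> m S R]
mSR ⇒ mhR   [S -> h]
mhR ⇒ mhhR   [R -> h R]
mhhR ⇒ mhhhR   [R -> h R]
mhhhR ⇒ mhhhhR   [R -> h R]
mhhhhR ⇒ mhhhhhR   [R -> h R]
mhhhhhR ⇒ mhhhhhhR   [R -> h R]
mhhhhhhR ⇒ mhhhhhhh   [R -> h]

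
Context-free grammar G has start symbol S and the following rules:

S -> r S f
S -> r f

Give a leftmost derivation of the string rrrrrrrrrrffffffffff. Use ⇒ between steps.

S⇒rSf⇒rrSff⇒rrrSfff⇒rrrrSffff⇒rrrrrSfffff⇒rrrrrrSffffff⇒rrrrrrrSfffffff⇒rrrrrrrrSffffffff⇒rrrrrrrrrSfffffffff⇒rrrrrrrrrrffffffffff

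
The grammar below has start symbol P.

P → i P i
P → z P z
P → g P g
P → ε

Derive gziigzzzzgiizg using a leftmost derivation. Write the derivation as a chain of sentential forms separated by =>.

P => gPg => gzPzg => gziPizg => gziiPiizg => gziigPgiizg => gziigzPzgiizg => gziigzzPzzgiizg => gziigzzzzgiizg

P => gPg   [P → g P g]
gPg => gzPzg   [P → z P z]
gzPzg => gziPizg   [P → i P i]
gziPizg => gziiPiizg   [P → i P i]
gziiPiizg => gziigPgiizg   [P → g P g]
gziigPgiizg => gziigzPzgiizg   [P → z P z]
gziigzPzgiizg => gziigzzPzzgiizg   [P → z P z]
gziigzzPzzgiizg => gziigzzzzgiizg   [P → ε]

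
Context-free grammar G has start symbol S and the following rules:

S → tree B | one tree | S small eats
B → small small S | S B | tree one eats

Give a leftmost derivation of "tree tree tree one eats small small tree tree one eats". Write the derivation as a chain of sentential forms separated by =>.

S => tree B => tree S B => tree tree B B => tree tree tree one eats B => tree tree tree one eats small small S => tree tree tree one eats small small tree B => tree tree tree one eats small small tree tree one eats

S => tree B   [S → tree B]
tree B => tree S B   [B → S B]
tree S B => tree tree B B   [S → tree B]
tree tree B B => tree tree tree one eats B   [B → tree one eats]
tree tree tree one eats B => tree tree tree one eats small small S   [B → small small S]
tree tree tree one eats small small S => tree tree tree one eats small small tree B   [S → tree B]
tree tree tree one eats small small tree B => tree tree tree one eats small small tree tree one eats   [B → tree one eats]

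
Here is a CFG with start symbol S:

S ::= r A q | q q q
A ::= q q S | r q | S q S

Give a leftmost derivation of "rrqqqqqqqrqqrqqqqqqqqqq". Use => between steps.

S => rAq => rSqSq => rrAqqSq => rrqqSqqSq => rrqqqqqqqSq => rrqqqqqqqrAqq => rrqqqqqqqrqqSqq => rrqqqqqqqrqqrAqqq => rrqqqqqqqrqqrSqSqqq => rrqqqqqqqrqqrqqqqSqqq => rrqqqqqqqrqqrqqqqqqqqqq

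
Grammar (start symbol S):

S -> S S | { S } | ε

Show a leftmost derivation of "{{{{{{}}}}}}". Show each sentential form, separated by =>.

S => SS   [S -> S S]
SS => {S}S   [S -> { S }]
{S}S => {{S}}S   [S -> { S }]
{{S}}S => {{SS}}S   [S -> S S]
{{SS}}S => {{SSS}}S   [S -> S S]
{{SSS}}S => {{{S}SS}}S   [S -> { S }]
{{{S}SS}}S => {{{{S}}SS}}S   [S -> { S }]
{{{{S}}SS}}S => {{{{{S}}}SS}}S   [S -> { S }]
{{{{{S}}}SS}}S => {{{{{{S}}}}SS}}S   [S -> { S }]
{{{{{{S}}}}SS}}S => {{{{{{}}}}SS}}S   [S -> ε]
{{{{{{}}}}SS}}S => {{{{{{}}}}S}}S   [S -> ε]
{{{{{{}}}}S}}S => {{{{{{}}}}}}S   [S -> ε]
{{{{{{}}}}}}S => {{{{{{}}}}}}   [S -> ε]

S=>SS=>{S}S=>{{S}}S=>{{SS}}S=>{{SSS}}S=>{{{S}SS}}S=>{{{{S}}SS}}S=>{{{{{S}}}SS}}S=>{{{{{{S}}}}SS}}S=>{{{{{{}}}}SS}}S=>{{{{{{}}}}S}}S=>{{{{{{}}}}}}S=>{{{{{{}}}}}}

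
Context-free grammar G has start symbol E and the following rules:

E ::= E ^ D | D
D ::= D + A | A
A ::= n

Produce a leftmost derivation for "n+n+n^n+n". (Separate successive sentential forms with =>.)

E => E^D => D^D => D+A^D => D+A+A^D => A+A+A^D => n+A+A^D => n+n+A^D => n+n+n^D => n+n+n^D+A => n+n+n^A+A => n+n+n^n+A => n+n+n^n+n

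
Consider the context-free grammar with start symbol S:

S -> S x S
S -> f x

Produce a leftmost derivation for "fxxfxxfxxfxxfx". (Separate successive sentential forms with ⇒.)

S ⇒ SxS   [S -> S x S]
SxS ⇒ SxSxS   [S -> S x S]
SxSxS ⇒ SxSxSxS   [S -> S x S]
SxSxSxS ⇒ fxxSxSxS   [S -> f x]
fxxSxSxS ⇒ fxxfxxSxS   [S -> f x]
fxxfxxSxS ⇒ fxxfxxSxSxS   [S -> S x S]
fxxfxxSxSxS ⇒ fxxfxxfxxSxS   [S -> f x]
fxxfxxfxxSxS ⇒ fxxfxxfxxfxxS   [S -> f x]
fxxfxxfxxfxxS ⇒ fxxfxxfxxfxxfx   [S -> f x]

S ⇒ SxS ⇒ SxSxS ⇒ SxSxSxS ⇒ fxxSxSxS ⇒ fxxfxxSxS ⇒ fxxfxxSxSxS ⇒ fxxfxxfxxSxS ⇒ fxxfxxfxxfxxS ⇒ fxxfxxfxxfxxfx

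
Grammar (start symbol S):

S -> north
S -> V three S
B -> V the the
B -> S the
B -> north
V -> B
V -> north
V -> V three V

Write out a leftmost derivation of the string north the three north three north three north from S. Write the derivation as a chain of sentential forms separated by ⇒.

S ⇒ V three S ⇒ V three V three S ⇒ V three V three V three S ⇒ B three V three V three S ⇒ S the three V three V three S ⇒ north the three V three V three S ⇒ north the three north three V three S ⇒ north the three north three north three S ⇒ north the three north three north three north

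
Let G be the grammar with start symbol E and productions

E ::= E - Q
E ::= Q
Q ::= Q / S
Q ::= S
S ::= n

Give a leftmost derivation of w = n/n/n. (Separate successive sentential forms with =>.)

E=>Q=>Q/S=>Q/S/S=>S/S/S=>n/S/S=>n/n/S=>n/n/n

E => Q   [E ::= Q]
Q => Q/S   [Q ::= Q / S]
Q/S => Q/S/S   [Q ::= Q / S]
Q/S/S => S/S/S   [Q ::= S]
S/S/S => n/S/S   [S ::= n]
n/S/S => n/n/S   [S ::= n]
n/n/S => n/n/n   [S ::= n]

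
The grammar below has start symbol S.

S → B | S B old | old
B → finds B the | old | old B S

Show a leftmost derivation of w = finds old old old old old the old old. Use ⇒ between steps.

S ⇒ S B old ⇒ B B old ⇒ finds B the B old ⇒ finds old B S the B old ⇒ finds old old B S S the B old ⇒ finds old old old S S the B old ⇒ finds old old old old S the B old ⇒ finds old old old old old the B old ⇒ finds old old old old old the old old

S ⇒ S B old   [S → S B old]
S B old ⇒ B B old   [S → B]
B B old ⇒ finds B the B old   [B → finds B the]
finds B the B old ⇒ finds old B S the B old   [B → old B S]
finds old B S the B old ⇒ finds old old B S S the B old   [B → old B S]
finds old old B S S the B old ⇒ finds old old old S S the B old   [B → old]
finds old old old S S the B old ⇒ finds old old old old S the B old   [S → old]
finds old old old old S the B old ⇒ finds old old old old old the B old   [S → old]
finds old old old old old the B old ⇒ finds old old old old old the old old   [B → old]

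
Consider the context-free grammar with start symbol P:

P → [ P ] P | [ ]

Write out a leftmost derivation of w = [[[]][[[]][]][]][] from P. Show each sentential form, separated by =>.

P => [P]P => [[P]P]P => [[[]]P]P => [[[]][P]P]P => [[[]][[P]P]P]P => [[[]][[[]]P]P]P => [[[]][[[]][]]P]P => [[[]][[[]][]][]]P => [[[]][[[]][]][]][]

P => [P]P   [P → [ P ] P]
[P]P => [[P]P]P   [P → [ P ] P]
[[P]P]P => [[[]]P]P   [P → [ ]]
[[[]]P]P => [[[]][P]P]P   [P → [ P ] P]
[[[]][P]P]P => [[[]][[P]P]P]P   [P → [ P ] P]
[[[]][[P]P]P]P => [[[]][[[]]P]P]P   [P → [ ]]
[[[]][[[]]P]P]P => [[[]][[[]][]]P]P   [P → [ ]]
[[[]][[[]][]]P]P => [[[]][[[]][]][]]P   [P → [ ]]
[[[]][[[]][]][]]P => [[[]][[[]][]][]][]   [P → [ ]]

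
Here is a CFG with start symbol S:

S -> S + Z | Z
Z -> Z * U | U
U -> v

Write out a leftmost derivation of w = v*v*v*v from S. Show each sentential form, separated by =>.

S => Z => Z*U => Z*U*U => Z*U*U*U => U*U*U*U => v*U*U*U => v*v*U*U => v*v*v*U => v*v*v*v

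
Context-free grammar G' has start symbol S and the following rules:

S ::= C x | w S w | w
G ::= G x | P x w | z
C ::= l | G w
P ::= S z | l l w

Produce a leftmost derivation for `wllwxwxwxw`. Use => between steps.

S=>wSw=>wCxw=>wGwxw=>wGxwxw=>wPxwxwxw=>wllwxwxwxw

S => wSw   [S ::= w S w]
wSw => wCxw   [S ::= C x]
wCxw => wGwxw   [C ::= G w]
wGwxw => wGxwxw   [G ::= G x]
wGxwxw => wPxwxwxw   [G ::= P x w]
wPxwxwxw => wllwxwxwxw   [P ::= l l w]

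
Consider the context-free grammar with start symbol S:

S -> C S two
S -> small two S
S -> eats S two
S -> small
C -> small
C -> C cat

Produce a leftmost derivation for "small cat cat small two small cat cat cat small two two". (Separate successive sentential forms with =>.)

S => C S two   [S -> C S two]
C S two => C cat S two   [C -> C cat]
C cat S two => C cat cat S two   [C -> C cat]
C cat cat S two => small cat cat S two   [C -> small]
small cat cat S two => small cat cat small two S two   [S -> small two S]
small cat cat small two S two => small cat cat small two C S two two   [S -> C S two]
small cat cat small two C S two two => small cat cat small two C cat S two two   [C -> C cat]
small cat cat small two C cat S two two => small cat cat small two C cat cat S two two   [C -> C cat]
small cat cat small two C cat cat S two two => small cat cat small two C cat cat cat S two two   [C -> C cat]
small cat cat small two C cat cat cat S two two => small cat cat small two small cat cat cat S two two   [C -> small]
small cat cat small two small cat cat cat S two two => small cat cat small two small cat cat cat small two two   [S -> small]

S => C S two => C cat S two => C cat cat S two => small cat cat S two => small cat cat small two S two => small cat cat small two C S two two => small cat cat small two C cat S two two => small cat cat small two C cat cat S two two => small cat cat small two C cat cat cat S two two => small cat cat small two small cat cat cat S two two => small cat cat small two small cat cat cat small two two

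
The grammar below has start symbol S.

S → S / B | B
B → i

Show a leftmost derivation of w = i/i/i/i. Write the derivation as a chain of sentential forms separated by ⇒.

S ⇒ S/B ⇒ S/B/B ⇒ S/B/B/B ⇒ B/B/B/B ⇒ i/B/B/B ⇒ i/i/B/B ⇒ i/i/i/B ⇒ i/i/i/i

S ⇒ S/B   [S → S / B]
S/B ⇒ S/B/B   [S → S / B]
S/B/B ⇒ S/B/B/B   [S → S / B]
S/B/B/B ⇒ B/B/B/B   [S → B]
B/B/B/B ⇒ i/B/B/B   [B → i]
i/B/B/B ⇒ i/i/B/B   [B → i]
i/i/B/B ⇒ i/i/i/B   [B → i]
i/i/i/B ⇒ i/i/i/i   [B → i]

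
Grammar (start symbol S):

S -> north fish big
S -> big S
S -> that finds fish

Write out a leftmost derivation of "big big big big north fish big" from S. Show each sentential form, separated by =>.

S => big S => big big S => big big big S => big big big big S => big big big big north fish big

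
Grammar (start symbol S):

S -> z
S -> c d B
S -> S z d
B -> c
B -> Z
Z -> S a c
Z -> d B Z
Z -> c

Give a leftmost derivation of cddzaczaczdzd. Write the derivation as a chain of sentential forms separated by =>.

S => Szd => Szdzd => cdBzdzd => cdZzdzd => cddBZzdzd => cddZZzdzd => cddSacZzdzd => cddzacZzdzd => cddzacSaczdzd => cddzaczaczdzd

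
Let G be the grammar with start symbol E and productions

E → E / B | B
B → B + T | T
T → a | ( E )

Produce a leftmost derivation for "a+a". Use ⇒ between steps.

E ⇒ B   [E → B]
B ⇒ B+T   [B → B + T]
B+T ⇒ T+T   [B → T]
T+T ⇒ a+T   [T → a]
a+T ⇒ a+a   [T → a]

E ⇒ B ⇒ B+T ⇒ T+T ⇒ a+T ⇒ a+a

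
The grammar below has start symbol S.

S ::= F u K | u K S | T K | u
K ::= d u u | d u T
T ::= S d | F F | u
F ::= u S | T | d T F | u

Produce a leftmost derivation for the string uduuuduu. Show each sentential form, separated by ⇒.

S ⇒ TK ⇒ FFK ⇒ uFK ⇒ udTFK ⇒ udFFFK ⇒ udTFFK ⇒ uduFFK ⇒ uduuFK ⇒ uduuuK ⇒ uduuuduu

S ⇒ TK   [S ::= T K]
TK ⇒ FFK   [T ::= F F]
FFK ⇒ uFK   [F ::= u]
uFK ⇒ udTFK   [F ::= d T F]
udTFK ⇒ udFFFK   [T ::= F F]
udFFFK ⇒ udTFFK   [F ::= T]
udTFFK ⇒ uduFFK   [T ::= u]
uduFFK ⇒ uduuFK   [F ::= u]
uduuFK ⇒ uduuuK   [F ::= u]
uduuuK ⇒ uduuuduu   [K ::= d u u]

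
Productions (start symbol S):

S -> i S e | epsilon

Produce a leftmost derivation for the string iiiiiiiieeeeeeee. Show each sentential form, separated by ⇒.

S ⇒ iSe ⇒ iiSee ⇒ iiiSeee ⇒ iiiiSeeee ⇒ iiiiiSeeeee ⇒ iiiiiiSeeeeee ⇒ iiiiiiiSeeeeeee ⇒ iiiiiiiiSeeeeeeee ⇒ iiiiiiiieeeeeeee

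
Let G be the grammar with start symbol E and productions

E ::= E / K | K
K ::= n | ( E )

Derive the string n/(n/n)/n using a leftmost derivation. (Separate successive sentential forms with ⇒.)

E ⇒ E/K ⇒ E/K/K ⇒ K/K/K ⇒ n/K/K ⇒ n/(E)/K ⇒ n/(E/K)/K ⇒ n/(K/K)/K ⇒ n/(n/K)/K ⇒ n/(n/n)/K ⇒ n/(n/n)/n

E ⇒ E/K   [E ::= E / K]
E/K ⇒ E/K/K   [E ::= E / K]
E/K/K ⇒ K/K/K   [E ::= K]
K/K/K ⇒ n/K/K   [K ::= n]
n/K/K ⇒ n/(E)/K   [K ::= ( E )]
n/(E)/K ⇒ n/(E/K)/K   [E ::= E / K]
n/(E/K)/K ⇒ n/(K/K)/K   [E ::= K]
n/(K/K)/K ⇒ n/(n/K)/K   [K ::= n]
n/(n/K)/K ⇒ n/(n/n)/K   [K ::= n]
n/(n/n)/K ⇒ n/(n/n)/n   [K ::= n]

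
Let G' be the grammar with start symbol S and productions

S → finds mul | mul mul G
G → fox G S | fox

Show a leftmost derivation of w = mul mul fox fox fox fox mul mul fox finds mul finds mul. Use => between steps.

S => mul mul G => mul mul fox G S => mul mul fox fox G S S => mul mul fox fox fox G S S S => mul mul fox fox fox fox S S S => mul mul fox fox fox fox mul mul G S S => mul mul fox fox fox fox mul mul fox S S => mul mul fox fox fox fox mul mul fox finds mul S => mul mul fox fox fox fox mul mul fox finds mul finds mul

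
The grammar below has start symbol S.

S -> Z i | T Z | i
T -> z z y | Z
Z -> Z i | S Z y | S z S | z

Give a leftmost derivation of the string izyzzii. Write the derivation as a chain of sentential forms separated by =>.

S => Zi => SzSi => TZzSi => ZZzSi => SZyZzSi => iZyZzSi => izyZzSi => izyzzSi => izyzzii

S => Zi   [S -> Z i]
Zi => SzSi   [Z -> S z S]
SzSi => TZzSi   [S -> T Z]
TZzSi => ZZzSi   [T -> Z]
ZZzSi => SZyZzSi   [Z -> S Z y]
SZyZzSi => iZyZzSi   [S -> i]
iZyZzSi => izyZzSi   [Z -> z]
izyZzSi => izyzzSi   [Z -> z]
izyzzSi => izyzzii   [S -> i]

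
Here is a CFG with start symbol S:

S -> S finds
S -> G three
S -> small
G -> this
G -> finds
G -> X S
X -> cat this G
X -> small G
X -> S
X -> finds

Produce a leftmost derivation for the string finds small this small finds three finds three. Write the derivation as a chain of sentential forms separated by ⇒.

S ⇒ G three ⇒ X S three ⇒ finds S three ⇒ finds S finds three ⇒ finds G three finds three ⇒ finds X S three finds three ⇒ finds small G S three finds three ⇒ finds small this S three finds three ⇒ finds small this S finds three finds three ⇒ finds small this small finds three finds three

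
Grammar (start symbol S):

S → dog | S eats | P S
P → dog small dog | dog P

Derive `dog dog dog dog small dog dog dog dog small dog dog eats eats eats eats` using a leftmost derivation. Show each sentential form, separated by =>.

S => P S => dog P S => dog dog P S => dog dog dog P S => dog dog dog dog small dog S => dog dog dog dog small dog S eats => dog dog dog dog small dog P S eats => dog dog dog dog small dog dog P S eats => dog dog dog dog small dog dog dog P S eats => dog dog dog dog small dog dog dog dog small dog S eats => dog dog dog dog small dog dog dog dog small dog S eats eats => dog dog dog dog small dog dog dog dog small dog S eats eats eats => dog dog dog dog small dog dog dog dog small dog S eats eats eats eats => dog dog dog dog small dog dog dog dog small dog dog eats eats eats eats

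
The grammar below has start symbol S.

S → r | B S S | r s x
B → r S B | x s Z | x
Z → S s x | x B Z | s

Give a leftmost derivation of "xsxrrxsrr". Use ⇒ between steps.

S ⇒ BSS ⇒ xsZSS ⇒ xsxBZSS ⇒ xsxrSBZSS ⇒ xsxrrBZSS ⇒ xsxrrxZSS ⇒ xsxrrxsSS ⇒ xsxrrxsrS ⇒ xsxrrxsrr

S ⇒ BSS   [S → B S S]
BSS ⇒ xsZSS   [B → x s Z]
xsZSS ⇒ xsxBZSS   [Z → x B Z]
xsxBZSS ⇒ xsxrSBZSS   [B → r S B]
xsxrSBZSS ⇒ xsxrrBZSS   [S → r]
xsxrrBZSS ⇒ xsxrrxZSS   [B → x]
xsxrrxZSS ⇒ xsxrrxsSS   [Z → s]
xsxrrxsSS ⇒ xsxrrxsrS   [S → r]
xsxrrxsrS ⇒ xsxrrxsrr   [S → r]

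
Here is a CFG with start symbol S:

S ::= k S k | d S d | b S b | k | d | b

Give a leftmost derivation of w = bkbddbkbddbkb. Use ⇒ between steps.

S ⇒ bSb   [S ::= b S b]
bSb ⇒ bkSkb   [S ::= k S k]
bkSkb ⇒ bkbSbkb   [S ::= b S b]
bkbSbkb ⇒ bkbdSdbkb   [S ::= d S d]
bkbdSdbkb ⇒ bkbddSddbkb   [S ::= d S d]
bkbddSddbkb ⇒ bkbddbSbddbkb   [S ::= b S b]
bkbddbSbddbkb ⇒ bkbddbkbddbkb   [S ::= k]

S ⇒ bSb ⇒ bkSkb ⇒ bkbSbkb ⇒ bkbdSdbkb ⇒ bkbddSddbkb ⇒ bkbddbSbddbkb ⇒ bkbddbkbddbkb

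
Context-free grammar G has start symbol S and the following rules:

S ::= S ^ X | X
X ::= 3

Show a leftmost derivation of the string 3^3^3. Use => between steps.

S => S^X   [S ::= S ^ X]
S^X => S^X^X   [S ::= S ^ X]
S^X^X => X^X^X   [S ::= X]
X^X^X => 3^X^X   [X ::= 3]
3^X^X => 3^3^X   [X ::= 3]
3^3^X => 3^3^3   [X ::= 3]

S => S^X => S^X^X => X^X^X => 3^X^X => 3^3^X => 3^3^3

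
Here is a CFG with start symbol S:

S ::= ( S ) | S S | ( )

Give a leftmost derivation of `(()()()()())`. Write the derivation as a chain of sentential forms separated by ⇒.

S ⇒ (S) ⇒ (SS) ⇒ (()S) ⇒ (()SS) ⇒ (()SSS) ⇒ (()SSSS) ⇒ (()()SSS) ⇒ (()()()SS) ⇒ (()()()()S) ⇒ (()()()()())

S ⇒ (S)   [S ::= ( S )]
(S) ⇒ (SS)   [S ::= S S]
(SS) ⇒ (()S)   [S ::= ( )]
(()S) ⇒ (()SS)   [S ::= S S]
(()SS) ⇒ (()SSS)   [S ::= S S]
(()SSS) ⇒ (()SSSS)   [S ::= S S]
(()SSSS) ⇒ (()()SSS)   [S ::= ( )]
(()()SSS) ⇒ (()()()SS)   [S ::= ( )]
(()()()SS) ⇒ (()()()()S)   [S ::= ( )]
(()()()()S) ⇒ (()()()()())   [S ::= ( )]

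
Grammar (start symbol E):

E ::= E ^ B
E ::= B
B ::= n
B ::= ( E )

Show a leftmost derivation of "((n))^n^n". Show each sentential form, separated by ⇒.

E ⇒ E^B ⇒ E^B^B ⇒ B^B^B ⇒ (E)^B^B ⇒ (B)^B^B ⇒ ((E))^B^B ⇒ ((B))^B^B ⇒ ((n))^B^B ⇒ ((n))^n^B ⇒ ((n))^n^n

E ⇒ E^B   [E ::= E ^ B]
E^B ⇒ E^B^B   [E ::= E ^ B]
E^B^B ⇒ B^B^B   [E ::= B]
B^B^B ⇒ (E)^B^B   [B ::= ( E )]
(E)^B^B ⇒ (B)^B^B   [E ::= B]
(B)^B^B ⇒ ((E))^B^B   [B ::= ( E )]
((E))^B^B ⇒ ((B))^B^B   [E ::= B]
((B))^B^B ⇒ ((n))^B^B   [B ::= n]
((n))^B^B ⇒ ((n))^n^B   [B ::= n]
((n))^n^B ⇒ ((n))^n^n   [B ::= n]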